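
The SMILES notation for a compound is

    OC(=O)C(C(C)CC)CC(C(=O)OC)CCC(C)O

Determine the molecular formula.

C14H26O5

Walk through each heavy atom and fill implicit hydrogens from standard valence (C 4, N 3, O 2, S 2, halogen 1):
  atom 1: O, bond orders sum to 1 (valence 2) → 1 H
  atom 2: C, bond orders sum to 4 (valence 4) → 0 H
  atom 3: O, bond orders sum to 2 (valence 2) → 0 H
  atom 4: C, bond orders sum to 3 (valence 4) → 1 H
  atom 5: C, bond orders sum to 3 (valence 4) → 1 H
  atom 6: C, bond orders sum to 1 (valence 4) → 3 H
  atom 7: C, bond orders sum to 2 (valence 4) → 2 H
  atom 8: C, bond orders sum to 1 (valence 4) → 3 H
  atom 9: C, bond orders sum to 2 (valence 4) → 2 H
  atom 10: C, bond orders sum to 3 (valence 4) → 1 H
  atom 11: C, bond orders sum to 4 (valence 4) → 0 H
  atom 12: O, bond orders sum to 2 (valence 2) → 0 H
  atom 13: O, bond orders sum to 2 (valence 2) → 0 H
  atom 14: C, bond orders sum to 1 (valence 4) → 3 H
  atom 15: C, bond orders sum to 2 (valence 4) → 2 H
  atom 16: C, bond orders sum to 2 (valence 4) → 2 H
  atom 17: C, bond orders sum to 3 (valence 4) → 1 H
  atom 18: C, bond orders sum to 1 (valence 4) → 3 H
  atom 19: O, bond orders sum to 1 (valence 2) → 1 H
Totals → C:14, H:26, O:5.
In Hill order: C14H26O5.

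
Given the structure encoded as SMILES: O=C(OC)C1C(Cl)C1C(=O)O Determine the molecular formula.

C6H7ClO4

Walk through each heavy atom and fill implicit hydrogens from standard valence (C 4, N 3, O 2, S 2, halogen 1):
  atom 1: O, bond orders sum to 2 (valence 2) → 0 H
  atom 2: C, bond orders sum to 4 (valence 4) → 0 H
  atom 3: O, bond orders sum to 2 (valence 2) → 0 H
  atom 4: C, bond orders sum to 1 (valence 4) → 3 H
  atom 5: C, bond orders sum to 3 (valence 4) → 1 H
  atom 6: C, bond orders sum to 3 (valence 4) → 1 H
  atom 7: Cl (halogen, monovalent) → 0 H
  atom 8: C, bond orders sum to 3 (valence 4) → 1 H
  atom 9: C, bond orders sum to 4 (valence 4) → 0 H
  atom 10: O, bond orders sum to 2 (valence 2) → 0 H
  atom 11: O, bond orders sum to 1 (valence 2) → 1 H
Totals → C:6, H:7, Cl:1, O:4.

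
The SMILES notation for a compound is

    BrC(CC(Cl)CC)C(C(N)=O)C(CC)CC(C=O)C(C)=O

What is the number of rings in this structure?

0

In SMILES, each pair of matching ring-closure digits denotes one ring-closing bond; the number of such bonds equals the number of independent rings.
Ring-closure bonds here: 0.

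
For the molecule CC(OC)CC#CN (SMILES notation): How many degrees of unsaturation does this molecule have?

Molecular formula: C6H11NO.
DoU = (2C + 2 + N − H − X) / 2, where X is the halogen count and O/S are ignored.
    = (2·6 + 2 + 1 − 11 − 0) / 2 = 4 / 2 = 2.

2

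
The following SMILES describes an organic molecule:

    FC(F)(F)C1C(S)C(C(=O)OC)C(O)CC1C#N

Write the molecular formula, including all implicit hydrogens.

Walk through each heavy atom and fill implicit hydrogens from standard valence (C 4, N 3, O 2, S 2, halogen 1):
  atom 1: F (halogen, monovalent) → 0 H
  atom 2: C, bond orders sum to 4 (valence 4) → 0 H
  atom 3: F (halogen, monovalent) → 0 H
  atom 4: F (halogen, monovalent) → 0 H
  atom 5: C, bond orders sum to 3 (valence 4) → 1 H
  atom 6: C, bond orders sum to 3 (valence 4) → 1 H
  atom 7: S, bond orders sum to 1 (valence 2) → 1 H
  atom 8: C, bond orders sum to 3 (valence 4) → 1 H
  atom 9: C, bond orders sum to 4 (valence 4) → 0 H
  atom 10: O, bond orders sum to 2 (valence 2) → 0 H
  atom 11: O, bond orders sum to 2 (valence 2) → 0 H
  atom 12: C, bond orders sum to 1 (valence 4) → 3 H
  atom 13: C, bond orders sum to 3 (valence 4) → 1 H
  atom 14: O, bond orders sum to 1 (valence 2) → 1 H
  atom 15: C, bond orders sum to 2 (valence 4) → 2 H
  atom 16: C, bond orders sum to 3 (valence 4) → 1 H
  atom 17: C, bond orders sum to 4 (valence 4) → 0 H
  atom 18: N, bond orders sum to 3 (valence 3) → 0 H
Totals → C:10, H:12, F:3, N:1, O:3, S:1.
In Hill order: C10H12F3NO3S.

C10H12F3NO3S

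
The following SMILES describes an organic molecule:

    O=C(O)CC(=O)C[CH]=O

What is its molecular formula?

Walk through each heavy atom and fill implicit hydrogens from standard valence (C 4, N 3, O 2, S 2, halogen 1):
  atom 1: O, bond orders sum to 2 (valence 2) → 0 H
  atom 2: C, bond orders sum to 4 (valence 4) → 0 H
  atom 3: O, bond orders sum to 1 (valence 2) → 1 H
  atom 4: C, bond orders sum to 2 (valence 4) → 2 H
  atom 5: C, bond orders sum to 4 (valence 4) → 0 H
  atom 6: O, bond orders sum to 2 (valence 2) → 0 H
  atom 7: C, bond orders sum to 2 (valence 4) → 2 H
  atom 8: C with explicit H count 1
  atom 9: O, bond orders sum to 2 (valence 2) → 0 H
Totals → C:5, H:6, O:4.

C5H6O4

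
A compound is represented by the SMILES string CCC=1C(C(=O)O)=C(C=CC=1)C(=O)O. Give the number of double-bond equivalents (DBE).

6

Degree of unsaturation = (number of rings) + (number of π bonds).
Ring closures in the SMILES: 1.
π bonds: 5 double bonds (each 1 DoU) → 5 DoU from unsaturation.
Total DoU = 1 + 5 = 6.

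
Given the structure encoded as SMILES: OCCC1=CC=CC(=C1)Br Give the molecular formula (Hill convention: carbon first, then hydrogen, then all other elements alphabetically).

C8H9BrO

Walk through each heavy atom and fill implicit hydrogens from standard valence (C 4, N 3, O 2, S 2, halogen 1):
  atom 1: O, bond orders sum to 1 (valence 2) → 1 H
  atom 2: C, bond orders sum to 2 (valence 4) → 2 H
  atom 3: C, bond orders sum to 2 (valence 4) → 2 H
  atom 4: C, bond orders sum to 4 (valence 4) → 0 H
  atom 5: C, bond orders sum to 3 (valence 4) → 1 H
  atom 6: C, bond orders sum to 3 (valence 4) → 1 H
  atom 7: C, bond orders sum to 3 (valence 4) → 1 H
  atom 8: C, bond orders sum to 4 (valence 4) → 0 H
  atom 9: C, bond orders sum to 3 (valence 4) → 1 H
  atom 10: Br (halogen, monovalent) → 0 H
Totals → C:8, H:9, Br:1, O:1.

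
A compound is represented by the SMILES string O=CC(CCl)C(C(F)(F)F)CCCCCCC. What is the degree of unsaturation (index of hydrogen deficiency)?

Molecular formula: C12H20ClF3O.
DoU = (2C + 2 + N − H − X) / 2, where X is the halogen count and O/S are ignored.
    = (2·12 + 2 + 0 − 20 − 4) / 2 = 2 / 2 = 1.

1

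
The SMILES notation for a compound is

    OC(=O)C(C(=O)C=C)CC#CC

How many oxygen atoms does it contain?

3

Scan the SMILES for O atoms (remember two-letter symbols like Cl and Br are single atoms).
Oxygen count: 3.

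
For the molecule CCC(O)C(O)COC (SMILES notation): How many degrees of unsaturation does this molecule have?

Molecular formula: C6H14O3.
DoU = (2C + 2 + N − H − X) / 2, where X is the halogen count and O/S are ignored.
    = (2·6 + 2 + 0 − 14 − 0) / 2 = 0 / 2 = 0.

0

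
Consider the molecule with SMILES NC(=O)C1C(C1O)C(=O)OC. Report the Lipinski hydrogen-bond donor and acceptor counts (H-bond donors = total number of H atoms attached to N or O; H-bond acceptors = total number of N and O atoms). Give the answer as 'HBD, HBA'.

3, 5

Donors: find every N or O and count the H atoms it carries.
  atom 1 (N): bond orders sum to 1 → 2 H
  atom 3 (O): bond orders sum to 2 → 0 H
  atom 7 (O): bond orders sum to 1 → 1 H
  atom 9 (O): bond orders sum to 2 → 0 H
  atom 10 (O): bond orders sum to 2 → 0 H
Lipinski HBD = 3.
Acceptors: N atoms = 1, O atoms = 4 → HBA = 5.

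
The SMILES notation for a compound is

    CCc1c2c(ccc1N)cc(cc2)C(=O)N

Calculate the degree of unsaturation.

8

Molecular formula: C13H14N2O.
DoU = (2C + 2 + N − H − X) / 2, where X is the halogen count and O/S are ignored.
    = (2·13 + 2 + 2 − 14 − 0) / 2 = 16 / 2 = 8.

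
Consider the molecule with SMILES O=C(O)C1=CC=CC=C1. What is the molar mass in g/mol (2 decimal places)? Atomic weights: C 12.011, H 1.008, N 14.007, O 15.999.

First, the molecular formula is C7H6O2 (counting implicit H from valence).
  C: 7 × 12.011 = 84.077
  H: 6 × 1.008 = 6.048
  O: 2 × 15.999 = 31.998
Sum: 7×12.011 + 6×1.008 + 2×15.999 = 122.123 → 122.12 g/mol.

122.12 g/mol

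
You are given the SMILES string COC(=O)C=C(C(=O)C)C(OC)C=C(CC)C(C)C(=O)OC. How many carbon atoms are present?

16

Count every carbon token in the SMILES (each C, including those in ring-closure positions and inside branches).
Carbon count: 16.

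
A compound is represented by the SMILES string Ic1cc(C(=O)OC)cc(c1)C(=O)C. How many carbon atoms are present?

Count every carbon token in the SMILES (each C, including those in ring-closure positions and inside branches).
Carbon count: 10.

10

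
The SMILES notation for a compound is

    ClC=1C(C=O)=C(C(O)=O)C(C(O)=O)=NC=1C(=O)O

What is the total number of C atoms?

Count every carbon token in the SMILES (each C, including those in ring-closure positions and inside branches).
Carbon count: 9.

9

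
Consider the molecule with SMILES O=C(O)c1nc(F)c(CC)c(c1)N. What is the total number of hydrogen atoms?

9

Walk through each heavy atom and fill implicit hydrogens from standard valence (C 4, N 3, O 2, S 2, halogen 1); for lowercase aromatic atoms, an aromatic c carries 1 H when it has two neighbours and 0 H with three, and aromatic n carries 0 H:
  atom 1: O, bond orders sum to 2 (valence 2) → 0 H
  atom 2: C, bond orders sum to 4 (valence 4) → 0 H
  atom 3: O, bond orders sum to 1 (valence 2) → 1 H
  atom 4: aromatic c, 3 neighbours → 0 H
  atom 5: aromatic n, 2 neighbours → 0 H
  atom 6: aromatic c, 3 neighbours → 0 H
  atom 7: F (halogen, monovalent) → 0 H
  atom 8: aromatic c, 3 neighbours → 0 H
  atom 9: C, bond orders sum to 2 (valence 4) → 2 H
  atom 10: C, bond orders sum to 1 (valence 4) → 3 H
  atom 11: aromatic c, 3 neighbours → 0 H
  atom 12: aromatic c, 2 neighbours → 1 H
  atom 13: N, bond orders sum to 1 (valence 3) → 2 H
Total hydrogens: 9.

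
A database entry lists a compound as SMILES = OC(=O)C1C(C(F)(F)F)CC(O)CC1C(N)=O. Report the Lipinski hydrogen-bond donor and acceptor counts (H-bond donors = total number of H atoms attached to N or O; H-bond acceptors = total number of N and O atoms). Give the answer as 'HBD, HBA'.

Donors: find every N or O and count the H atoms it carries.
  atom 1 (O): bond orders sum to 1 → 1 H
  atom 3 (O): bond orders sum to 2 → 0 H
  atom 12 (O): bond orders sum to 1 → 1 H
  atom 16 (N): bond orders sum to 1 → 2 H
  atom 17 (O): bond orders sum to 2 → 0 H
Lipinski HBD = 4.
Acceptors: N atoms = 1, O atoms = 4 → HBA = 5.

4, 5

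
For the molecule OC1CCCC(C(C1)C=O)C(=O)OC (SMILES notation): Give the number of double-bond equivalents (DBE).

3

Degree of unsaturation = (number of rings) + (number of π bonds).
Ring closures in the SMILES: 1.
π bonds: 2 double bonds (each 1 DoU) → 2 DoU from unsaturation.
Total DoU = 1 + 2 = 3.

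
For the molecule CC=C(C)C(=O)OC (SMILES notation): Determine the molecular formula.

C6H10O2

Walk through each heavy atom and fill implicit hydrogens from standard valence (C 4, N 3, O 2, S 2, halogen 1):
  atom 1: C, bond orders sum to 1 (valence 4) → 3 H
  atom 2: C, bond orders sum to 3 (valence 4) → 1 H
  atom 3: C, bond orders sum to 4 (valence 4) → 0 H
  atom 4: C, bond orders sum to 1 (valence 4) → 3 H
  atom 5: C, bond orders sum to 4 (valence 4) → 0 H
  atom 6: O, bond orders sum to 2 (valence 2) → 0 H
  atom 7: O, bond orders sum to 2 (valence 2) → 0 H
  atom 8: C, bond orders sum to 1 (valence 4) → 3 H
Totals → C:6, H:10, O:2.
In Hill order: C6H10O2.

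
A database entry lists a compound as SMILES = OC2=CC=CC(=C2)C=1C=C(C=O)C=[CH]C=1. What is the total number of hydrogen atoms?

Walk through each heavy atom and fill implicit hydrogens from standard valence (C 4, N 3, O 2, S 2, halogen 1):
  atom 1: O, bond orders sum to 1 (valence 2) → 1 H
  atom 2: C, bond orders sum to 4 (valence 4) → 0 H
  atom 3: C, bond orders sum to 3 (valence 4) → 1 H
  atom 4: C, bond orders sum to 3 (valence 4) → 1 H
  atom 5: C, bond orders sum to 3 (valence 4) → 1 H
  atom 6: C, bond orders sum to 4 (valence 4) → 0 H
  atom 7: C, bond orders sum to 3 (valence 4) → 1 H
  atom 8: C, bond orders sum to 4 (valence 4) → 0 H
  atom 9: C, bond orders sum to 3 (valence 4) → 1 H
  atom 10: C, bond orders sum to 4 (valence 4) → 0 H
  atom 11: C, bond orders sum to 3 (valence 4) → 1 H
  atom 12: O, bond orders sum to 2 (valence 2) → 0 H
  atom 13: C, bond orders sum to 3 (valence 4) → 1 H
  atom 14: C with explicit H count 1
  atom 15: C, bond orders sum to 3 (valence 4) → 1 H
Total hydrogens: 10.

10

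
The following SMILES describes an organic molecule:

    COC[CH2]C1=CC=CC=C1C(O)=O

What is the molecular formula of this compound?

C10H12O3

Walk through each heavy atom and fill implicit hydrogens from standard valence (C 4, N 3, O 2, S 2, halogen 1):
  atom 1: C, bond orders sum to 1 (valence 4) → 3 H
  atom 2: O, bond orders sum to 2 (valence 2) → 0 H
  atom 3: C, bond orders sum to 2 (valence 4) → 2 H
  atom 4: C with explicit H count 2
  atom 5: C, bond orders sum to 4 (valence 4) → 0 H
  atom 6: C, bond orders sum to 3 (valence 4) → 1 H
  atom 7: C, bond orders sum to 3 (valence 4) → 1 H
  atom 8: C, bond orders sum to 3 (valence 4) → 1 H
  atom 9: C, bond orders sum to 3 (valence 4) → 1 H
  atom 10: C, bond orders sum to 4 (valence 4) → 0 H
  atom 11: C, bond orders sum to 4 (valence 4) → 0 H
  atom 12: O, bond orders sum to 1 (valence 2) → 1 H
  atom 13: O, bond orders sum to 2 (valence 2) → 0 H
Totals → C:10, H:12, O:3.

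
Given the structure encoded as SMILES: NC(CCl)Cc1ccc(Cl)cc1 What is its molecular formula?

Walk through each heavy atom and fill implicit hydrogens from standard valence (C 4, N 3, O 2, S 2, halogen 1); for lowercase aromatic atoms, an aromatic c carries 1 H when it has two neighbours and 0 H with three, and aromatic n carries 0 H:
  atom 1: N, bond orders sum to 1 (valence 3) → 2 H
  atom 2: C, bond orders sum to 3 (valence 4) → 1 H
  atom 3: C, bond orders sum to 2 (valence 4) → 2 H
  atom 4: Cl (halogen, monovalent) → 0 H
  atom 5: C, bond orders sum to 2 (valence 4) → 2 H
  atom 6: aromatic c, 3 neighbours → 0 H
  atom 7: aromatic c, 2 neighbours → 1 H
  atom 8: aromatic c, 2 neighbours → 1 H
  atom 9: aromatic c, 3 neighbours → 0 H
  atom 10: Cl (halogen, monovalent) → 0 H
  atom 11: aromatic c, 2 neighbours → 1 H
  atom 12: aromatic c, 2 neighbours → 1 H
Totals → C:9, H:11, Cl:2, N:1.
In Hill order: C9H11Cl2N.

C9H11Cl2N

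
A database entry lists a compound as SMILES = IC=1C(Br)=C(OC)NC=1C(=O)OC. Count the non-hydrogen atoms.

13

Every atom symbol written in the SMILES (organic subset) is one heavy atom; implicit H are not written.
Heavy atoms by element → Br:1, C:7, I:1, N:1, O:3.
Total: 13.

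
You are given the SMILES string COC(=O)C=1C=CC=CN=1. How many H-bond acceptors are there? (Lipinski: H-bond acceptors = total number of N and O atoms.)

3

N atoms: 1; O atoms: 2.
Lipinski HBA = 1 + 2 = 3.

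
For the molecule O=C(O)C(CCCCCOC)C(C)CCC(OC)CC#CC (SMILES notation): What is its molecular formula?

Walk through each heavy atom and fill implicit hydrogens from standard valence (C 4, N 3, O 2, S 2, halogen 1):
  atom 1: O, bond orders sum to 2 (valence 2) → 0 H
  atom 2: C, bond orders sum to 4 (valence 4) → 0 H
  atom 3: O, bond orders sum to 1 (valence 2) → 1 H
  atom 4: C, bond orders sum to 3 (valence 4) → 1 H
  atom 5: C, bond orders sum to 2 (valence 4) → 2 H
  atom 6: C, bond orders sum to 2 (valence 4) → 2 H
  atom 7: C, bond orders sum to 2 (valence 4) → 2 H
  atom 8: C, bond orders sum to 2 (valence 4) → 2 H
  atom 9: C, bond orders sum to 2 (valence 4) → 2 H
  atom 10: O, bond orders sum to 2 (valence 2) → 0 H
  atom 11: C, bond orders sum to 1 (valence 4) → 3 H
  atom 12: C, bond orders sum to 3 (valence 4) → 1 H
  atom 13: C, bond orders sum to 1 (valence 4) → 3 H
  atom 14: C, bond orders sum to 2 (valence 4) → 2 H
  atom 15: C, bond orders sum to 2 (valence 4) → 2 H
  atom 16: C, bond orders sum to 3 (valence 4) → 1 H
  atom 17: O, bond orders sum to 2 (valence 2) → 0 H
  atom 18: C, bond orders sum to 1 (valence 4) → 3 H
  atom 19: C, bond orders sum to 2 (valence 4) → 2 H
  atom 20: C, bond orders sum to 4 (valence 4) → 0 H
  atom 21: C, bond orders sum to 4 (valence 4) → 0 H
  atom 22: C, bond orders sum to 1 (valence 4) → 3 H
Totals → C:18, H:32, O:4.

C18H32O4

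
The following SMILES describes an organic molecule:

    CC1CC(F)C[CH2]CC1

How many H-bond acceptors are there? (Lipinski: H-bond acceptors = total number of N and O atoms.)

N atoms: 0; O atoms: 0.
Lipinski HBA = 0 + 0 = 0.

0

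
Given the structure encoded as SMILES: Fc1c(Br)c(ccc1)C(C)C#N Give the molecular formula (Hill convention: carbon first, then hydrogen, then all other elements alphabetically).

C9H7BrFN

Walk through each heavy atom and fill implicit hydrogens from standard valence (C 4, N 3, O 2, S 2, halogen 1); for lowercase aromatic atoms, an aromatic c carries 1 H when it has two neighbours and 0 H with three, and aromatic n carries 0 H:
  atom 1: F (halogen, monovalent) → 0 H
  atom 2: aromatic c, 3 neighbours → 0 H
  atom 3: aromatic c, 3 neighbours → 0 H
  atom 4: Br (halogen, monovalent) → 0 H
  atom 5: aromatic c, 3 neighbours → 0 H
  atom 6: aromatic c, 2 neighbours → 1 H
  atom 7: aromatic c, 2 neighbours → 1 H
  atom 8: aromatic c, 2 neighbours → 1 H
  atom 9: C, bond orders sum to 3 (valence 4) → 1 H
  atom 10: C, bond orders sum to 1 (valence 4) → 3 H
  atom 11: C, bond orders sum to 4 (valence 4) → 0 H
  atom 12: N, bond orders sum to 3 (valence 3) → 0 H
Totals → C:9, H:7, Br:1, F:1, N:1.
In Hill order: C9H7BrFN.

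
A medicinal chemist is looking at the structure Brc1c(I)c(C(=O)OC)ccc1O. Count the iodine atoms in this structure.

Scan the SMILES for I atoms (remember two-letter symbols like Cl and Br are single atoms).
Iodine count: 1.

1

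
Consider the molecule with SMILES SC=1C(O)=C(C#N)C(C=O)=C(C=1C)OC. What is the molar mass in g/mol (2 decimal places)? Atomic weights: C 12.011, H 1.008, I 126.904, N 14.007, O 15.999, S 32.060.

223.25 g/mol

First, the molecular formula is C10H9NO3S (counting implicit H from valence).
  C: 10 × 12.011 = 120.110
  H: 9 × 1.008 = 9.072
  N: 1 × 14.007 = 14.007
  O: 3 × 15.999 = 47.997
  S: 1 × 32.060 = 32.060
Sum: 10×12.011 + 9×1.008 + 1×14.007 + 3×15.999 + 1×32.060 = 223.246 → 223.25 g/mol.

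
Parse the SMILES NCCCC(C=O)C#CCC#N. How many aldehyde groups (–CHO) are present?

1

The aldehyde motif appears at heavy-atom position 6 in the SMILES.
Other groups present: 1 alkyne, 1 nitrile, 1 primary amine.
Aldehyde count: 1.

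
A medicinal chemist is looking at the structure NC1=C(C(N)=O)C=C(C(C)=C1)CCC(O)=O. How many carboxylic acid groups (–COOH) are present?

The carboxylic acid motif appears at heavy-atom position 14 in the SMILES.
Other groups present: 1 amide, 1 primary amine.
Carboxylic acid count: 1.

1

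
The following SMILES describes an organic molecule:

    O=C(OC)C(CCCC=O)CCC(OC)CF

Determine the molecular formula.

C12H21FO4

Walk through each heavy atom and fill implicit hydrogens from standard valence (C 4, N 3, O 2, S 2, halogen 1):
  atom 1: O, bond orders sum to 2 (valence 2) → 0 H
  atom 2: C, bond orders sum to 4 (valence 4) → 0 H
  atom 3: O, bond orders sum to 2 (valence 2) → 0 H
  atom 4: C, bond orders sum to 1 (valence 4) → 3 H
  atom 5: C, bond orders sum to 3 (valence 4) → 1 H
  atom 6: C, bond orders sum to 2 (valence 4) → 2 H
  atom 7: C, bond orders sum to 2 (valence 4) → 2 H
  atom 8: C, bond orders sum to 2 (valence 4) → 2 H
  atom 9: C, bond orders sum to 3 (valence 4) → 1 H
  atom 10: O, bond orders sum to 2 (valence 2) → 0 H
  atom 11: C, bond orders sum to 2 (valence 4) → 2 H
  atom 12: C, bond orders sum to 2 (valence 4) → 2 H
  atom 13: C, bond orders sum to 3 (valence 4) → 1 H
  atom 14: O, bond orders sum to 2 (valence 2) → 0 H
  atom 15: C, bond orders sum to 1 (valence 4) → 3 H
  atom 16: C, bond orders sum to 2 (valence 4) → 2 H
  atom 17: F (halogen, monovalent) → 0 H
Totals → C:12, H:21, F:1, O:4.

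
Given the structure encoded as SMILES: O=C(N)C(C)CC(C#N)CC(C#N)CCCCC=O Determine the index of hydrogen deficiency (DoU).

Degree of unsaturation = (number of rings) + (number of π bonds).
Ring closures in the SMILES: 0.
π bonds: 2 double bonds (each 1 DoU), 2 triple bonds (each 2 DoU) → 6 DoU from unsaturation.
Total DoU = 0 + 6 = 6.

6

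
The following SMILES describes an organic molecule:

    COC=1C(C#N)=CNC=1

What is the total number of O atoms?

1

Scan the SMILES for O atoms (remember two-letter symbols like Cl and Br are single atoms).
Oxygen count: 1.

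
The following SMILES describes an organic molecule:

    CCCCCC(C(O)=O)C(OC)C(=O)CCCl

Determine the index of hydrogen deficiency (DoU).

Molecular formula: C12H21ClO4.
DoU = (2C + 2 + N − H − X) / 2, where X is the halogen count and O/S are ignored.
    = (2·12 + 2 + 0 − 21 − 1) / 2 = 4 / 2 = 2.

2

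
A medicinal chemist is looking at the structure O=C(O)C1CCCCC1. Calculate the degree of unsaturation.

Degree of unsaturation = (number of rings) + (number of π bonds).
Ring closures in the SMILES: 1.
π bonds: 1 double bond (each 1 DoU) → 1 DoU from unsaturation.
Total DoU = 1 + 1 = 2.

2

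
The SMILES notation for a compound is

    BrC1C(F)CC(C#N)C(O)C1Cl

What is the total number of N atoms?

Scan the SMILES for N atoms (remember two-letter symbols like Cl and Br are single atoms).
Nitrogen count: 1.

1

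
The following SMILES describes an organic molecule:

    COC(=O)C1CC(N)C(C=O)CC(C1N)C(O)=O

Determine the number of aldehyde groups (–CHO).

1

The aldehyde motif appears at heavy-atom position 10 in the SMILES.
Other groups present: 1 carboxylic acid, 1 ester, 2 primary amine.
Aldehyde count: 1.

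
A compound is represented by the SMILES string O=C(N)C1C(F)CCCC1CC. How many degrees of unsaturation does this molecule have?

2

Molecular formula: C9H16FNO.
DoU = (2C + 2 + N − H − X) / 2, where X is the halogen count and O/S are ignored.
    = (2·9 + 2 + 1 − 16 − 1) / 2 = 4 / 2 = 2.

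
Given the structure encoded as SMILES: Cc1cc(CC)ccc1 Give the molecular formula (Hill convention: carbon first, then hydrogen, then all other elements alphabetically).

C9H12

Walk through each heavy atom and fill implicit hydrogens from standard valence (C 4, N 3, O 2, S 2, halogen 1); for lowercase aromatic atoms, an aromatic c carries 1 H when it has two neighbours and 0 H with three, and aromatic n carries 0 H:
  atom 1: C, bond orders sum to 1 (valence 4) → 3 H
  atom 2: aromatic c, 3 neighbours → 0 H
  atom 3: aromatic c, 2 neighbours → 1 H
  atom 4: aromatic c, 3 neighbours → 0 H
  atom 5: C, bond orders sum to 2 (valence 4) → 2 H
  atom 6: C, bond orders sum to 1 (valence 4) → 3 H
  atom 7: aromatic c, 2 neighbours → 1 H
  atom 8: aromatic c, 2 neighbours → 1 H
  atom 9: aromatic c, 2 neighbours → 1 H
Totals → C:9, H:12.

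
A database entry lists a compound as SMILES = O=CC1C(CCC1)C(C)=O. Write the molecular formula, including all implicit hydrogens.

Walk through each heavy atom and fill implicit hydrogens from standard valence (C 4, N 3, O 2, S 2, halogen 1):
  atom 1: O, bond orders sum to 2 (valence 2) → 0 H
  atom 2: C, bond orders sum to 3 (valence 4) → 1 H
  atom 3: C, bond orders sum to 3 (valence 4) → 1 H
  atom 4: C, bond orders sum to 3 (valence 4) → 1 H
  atom 5: C, bond orders sum to 2 (valence 4) → 2 H
  atom 6: C, bond orders sum to 2 (valence 4) → 2 H
  atom 7: C, bond orders sum to 2 (valence 4) → 2 H
  atom 8: C, bond orders sum to 4 (valence 4) → 0 H
  atom 9: C, bond orders sum to 1 (valence 4) → 3 H
  atom 10: O, bond orders sum to 2 (valence 2) → 0 H
Totals → C:8, H:12, O:2.
In Hill order: C8H12O2.

C8H12O2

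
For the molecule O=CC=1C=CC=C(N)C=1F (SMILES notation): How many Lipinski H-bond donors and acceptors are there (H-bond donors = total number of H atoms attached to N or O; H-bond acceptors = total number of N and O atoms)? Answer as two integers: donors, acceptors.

Donors: find every N or O and count the H atoms it carries.
  atom 1 (O): bond orders sum to 2 → 0 H
  atom 8 (N): bond orders sum to 1 → 2 H
Lipinski HBD = 2.
Acceptors: N atoms = 1, O atoms = 1 → HBA = 2.

2, 2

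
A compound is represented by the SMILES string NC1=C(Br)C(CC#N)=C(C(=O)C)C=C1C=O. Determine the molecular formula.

Walk through each heavy atom and fill implicit hydrogens from standard valence (C 4, N 3, O 2, S 2, halogen 1):
  atom 1: N, bond orders sum to 1 (valence 3) → 2 H
  atom 2: C, bond orders sum to 4 (valence 4) → 0 H
  atom 3: C, bond orders sum to 4 (valence 4) → 0 H
  atom 4: Br (halogen, monovalent) → 0 H
  atom 5: C, bond orders sum to 4 (valence 4) → 0 H
  atom 6: C, bond orders sum to 2 (valence 4) → 2 H
  atom 7: C, bond orders sum to 4 (valence 4) → 0 H
  atom 8: N, bond orders sum to 3 (valence 3) → 0 H
  atom 9: C, bond orders sum to 4 (valence 4) → 0 H
  atom 10: C, bond orders sum to 4 (valence 4) → 0 H
  atom 11: O, bond orders sum to 2 (valence 2) → 0 H
  atom 12: C, bond orders sum to 1 (valence 4) → 3 H
  atom 13: C, bond orders sum to 3 (valence 4) → 1 H
  atom 14: C, bond orders sum to 4 (valence 4) → 0 H
  atom 15: C, bond orders sum to 3 (valence 4) → 1 H
  atom 16: O, bond orders sum to 2 (valence 2) → 0 H
Totals → C:11, H:9, Br:1, N:2, O:2.
In Hill order: C11H9BrN2O2.

C11H9BrN2O2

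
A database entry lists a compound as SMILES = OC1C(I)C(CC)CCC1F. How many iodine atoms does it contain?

Scan the SMILES for I atoms (remember two-letter symbols like Cl and Br are single atoms).
Iodine count: 1.

1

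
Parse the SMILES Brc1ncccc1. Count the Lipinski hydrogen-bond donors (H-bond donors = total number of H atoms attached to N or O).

Donors: find every N or O and count the H atoms it carries.
  atom 3 (N): bond orders sum to 3 → 0 H
Lipinski HBD = 0.

0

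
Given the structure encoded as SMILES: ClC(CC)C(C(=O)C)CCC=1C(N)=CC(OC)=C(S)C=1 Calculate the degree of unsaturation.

Degree of unsaturation = (number of rings) + (number of π bonds).
Ring closures in the SMILES: 1.
π bonds: 4 double bonds (each 1 DoU) → 4 DoU from unsaturation.
Total DoU = 1 + 4 = 5.

5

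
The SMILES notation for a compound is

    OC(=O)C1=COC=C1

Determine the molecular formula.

C5H4O3

Walk through each heavy atom and fill implicit hydrogens from standard valence (C 4, N 3, O 2, S 2, halogen 1):
  atom 1: O, bond orders sum to 1 (valence 2) → 1 H
  atom 2: C, bond orders sum to 4 (valence 4) → 0 H
  atom 3: O, bond orders sum to 2 (valence 2) → 0 H
  atom 4: C, bond orders sum to 4 (valence 4) → 0 H
  atom 5: C, bond orders sum to 3 (valence 4) → 1 H
  atom 6: O, bond orders sum to 2 (valence 2) → 0 H
  atom 7: C, bond orders sum to 3 (valence 4) → 1 H
  atom 8: C, bond orders sum to 3 (valence 4) → 1 H
Totals → C:5, H:4, O:3.
In Hill order: C5H4O3.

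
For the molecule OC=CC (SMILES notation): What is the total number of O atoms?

1

Scan the SMILES for O atoms (remember two-letter symbols like Cl and Br are single atoms).
Oxygen count: 1.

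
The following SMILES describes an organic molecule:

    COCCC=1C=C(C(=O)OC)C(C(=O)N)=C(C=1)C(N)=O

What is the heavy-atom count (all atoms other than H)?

Every atom symbol written in the SMILES (organic subset) is one heavy atom; implicit H are not written.
Heavy atoms by element → C:13, N:2, O:5.
Total: 20.

20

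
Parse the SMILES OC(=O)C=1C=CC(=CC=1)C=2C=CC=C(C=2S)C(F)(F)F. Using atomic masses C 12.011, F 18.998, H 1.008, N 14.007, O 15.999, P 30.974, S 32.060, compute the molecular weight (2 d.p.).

First, the molecular formula is C14H9F3O2S (counting implicit H from valence).
  C: 14 × 12.011 = 168.154
  F: 3 × 18.998 = 56.994
  H: 9 × 1.008 = 9.072
  O: 2 × 15.999 = 31.998
  S: 1 × 32.060 = 32.060
Sum: 14×12.011 + 3×18.998 + 9×1.008 + 2×15.999 + 1×32.060 = 298.278 → 298.28 g/mol.

298.28 g/mol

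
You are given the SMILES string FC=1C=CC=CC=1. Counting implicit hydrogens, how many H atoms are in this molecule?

Walk through each heavy atom and fill implicit hydrogens from standard valence (C 4, N 3, O 2, S 2, halogen 1):
  atom 1: F (halogen, monovalent) → 0 H
  atom 2: C, bond orders sum to 4 (valence 4) → 0 H
  atom 3: C, bond orders sum to 3 (valence 4) → 1 H
  atom 4: C, bond orders sum to 3 (valence 4) → 1 H
  atom 5: C, bond orders sum to 3 (valence 4) → 1 H
  atom 6: C, bond orders sum to 3 (valence 4) → 1 H
  atom 7: C, bond orders sum to 3 (valence 4) → 1 H
Total hydrogens: 5.

5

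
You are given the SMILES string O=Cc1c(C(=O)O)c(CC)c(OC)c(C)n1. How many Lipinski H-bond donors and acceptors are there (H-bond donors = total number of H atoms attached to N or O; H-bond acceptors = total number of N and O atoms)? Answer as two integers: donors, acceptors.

1, 5

Donors: find every N or O and count the H atoms it carries.
  atom 1 (O): bond orders sum to 2 → 0 H
  atom 6 (O): bond orders sum to 2 → 0 H
  atom 7 (O): bond orders sum to 1 → 1 H
  atom 12 (O): bond orders sum to 2 → 0 H
  atom 16 (N): bond orders sum to 3 → 0 H
Lipinski HBD = 1.
Acceptors: N atoms = 1, O atoms = 4 → HBA = 5.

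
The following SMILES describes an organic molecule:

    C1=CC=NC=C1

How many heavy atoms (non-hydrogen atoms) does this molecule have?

6

Every atom symbol written in the SMILES (organic subset) is one heavy atom; implicit H are not written.
Heavy atoms by element → C:5, N:1.
Total: 6.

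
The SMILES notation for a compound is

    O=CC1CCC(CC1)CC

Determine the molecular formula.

C9H16O

Walk through each heavy atom and fill implicit hydrogens from standard valence (C 4, N 3, O 2, S 2, halogen 1):
  atom 1: O, bond orders sum to 2 (valence 2) → 0 H
  atom 2: C, bond orders sum to 3 (valence 4) → 1 H
  atom 3: C, bond orders sum to 3 (valence 4) → 1 H
  atom 4: C, bond orders sum to 2 (valence 4) → 2 H
  atom 5: C, bond orders sum to 2 (valence 4) → 2 H
  atom 6: C, bond orders sum to 3 (valence 4) → 1 H
  atom 7: C, bond orders sum to 2 (valence 4) → 2 H
  atom 8: C, bond orders sum to 2 (valence 4) → 2 H
  atom 9: C, bond orders sum to 2 (valence 4) → 2 H
  atom 10: C, bond orders sum to 1 (valence 4) → 3 H
Totals → C:9, H:16, O:1.
In Hill order: C9H16O.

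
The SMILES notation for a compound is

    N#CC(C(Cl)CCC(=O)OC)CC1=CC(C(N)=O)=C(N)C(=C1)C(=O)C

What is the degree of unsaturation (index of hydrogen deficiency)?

9

Degree of unsaturation = (number of rings) + (number of π bonds).
Ring closures in the SMILES: 1.
π bonds: 6 double bonds (each 1 DoU), 1 triple bond (each 2 DoU) → 8 DoU from unsaturation.
Total DoU = 1 + 8 = 9.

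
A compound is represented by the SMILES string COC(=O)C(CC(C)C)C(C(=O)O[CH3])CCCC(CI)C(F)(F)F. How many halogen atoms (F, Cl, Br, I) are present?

4

Halogen atoms appear at heavy-atom positions 20, 22, 23, 24 (3×F, 1×I).
Other groups present: 2 ester.
Halogen count: 4.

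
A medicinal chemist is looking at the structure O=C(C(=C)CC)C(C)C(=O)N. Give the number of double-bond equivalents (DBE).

3

Degree of unsaturation = (number of rings) + (number of π bonds).
Ring closures in the SMILES: 0.
π bonds: 3 double bonds (each 1 DoU) → 3 DoU from unsaturation.
Total DoU = 0 + 3 = 3.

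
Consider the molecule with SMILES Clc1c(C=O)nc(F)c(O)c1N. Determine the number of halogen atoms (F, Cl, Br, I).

2

Halogen atoms appear at heavy-atom positions 1, 8 (1×Cl, 1×F).
Other groups present: 1 aldehyde, 1 hydroxyl, 1 primary amine.
Halogen count: 2.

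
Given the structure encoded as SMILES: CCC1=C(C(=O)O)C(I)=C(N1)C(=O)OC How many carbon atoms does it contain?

9

Count every carbon token in the SMILES (each C, including those in ring-closure positions and inside branches).
Carbon count: 9.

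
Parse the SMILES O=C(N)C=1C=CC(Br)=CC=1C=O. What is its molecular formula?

C8H6BrNO2

Walk through each heavy atom and fill implicit hydrogens from standard valence (C 4, N 3, O 2, S 2, halogen 1):
  atom 1: O, bond orders sum to 2 (valence 2) → 0 H
  atom 2: C, bond orders sum to 4 (valence 4) → 0 H
  atom 3: N, bond orders sum to 1 (valence 3) → 2 H
  atom 4: C, bond orders sum to 4 (valence 4) → 0 H
  atom 5: C, bond orders sum to 3 (valence 4) → 1 H
  atom 6: C, bond orders sum to 3 (valence 4) → 1 H
  atom 7: C, bond orders sum to 4 (valence 4) → 0 H
  atom 8: Br (halogen, monovalent) → 0 H
  atom 9: C, bond orders sum to 3 (valence 4) → 1 H
  atom 10: C, bond orders sum to 4 (valence 4) → 0 H
  atom 11: C, bond orders sum to 3 (valence 4) → 1 H
  atom 12: O, bond orders sum to 2 (valence 2) → 0 H
Totals → C:8, H:6, Br:1, N:1, O:2.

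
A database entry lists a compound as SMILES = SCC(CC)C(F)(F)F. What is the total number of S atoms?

1

Scan the SMILES for S atoms (remember two-letter symbols like Cl and Br are single atoms).
Sulfur count: 1.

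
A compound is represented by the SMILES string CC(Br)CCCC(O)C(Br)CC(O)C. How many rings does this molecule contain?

In SMILES, each pair of matching ring-closure digits denotes one ring-closing bond; the number of such bonds equals the number of independent rings.
Ring-closure bonds here: 0.

0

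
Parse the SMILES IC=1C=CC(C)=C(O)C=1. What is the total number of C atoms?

Count every carbon token in the SMILES (each C, including those in ring-closure positions and inside branches).
Carbon count: 7.

7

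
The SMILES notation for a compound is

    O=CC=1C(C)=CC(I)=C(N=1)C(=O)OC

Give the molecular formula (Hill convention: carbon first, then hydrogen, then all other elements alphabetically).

Walk through each heavy atom and fill implicit hydrogens from standard valence (C 4, N 3, O 2, S 2, halogen 1):
  atom 1: O, bond orders sum to 2 (valence 2) → 0 H
  atom 2: C, bond orders sum to 3 (valence 4) → 1 H
  atom 3: C, bond orders sum to 4 (valence 4) → 0 H
  atom 4: C, bond orders sum to 4 (valence 4) → 0 H
  atom 5: C, bond orders sum to 1 (valence 4) → 3 H
  atom 6: C, bond orders sum to 3 (valence 4) → 1 H
  atom 7: C, bond orders sum to 4 (valence 4) → 0 H
  atom 8: I (halogen, monovalent) → 0 H
  atom 9: C, bond orders sum to 4 (valence 4) → 0 H
  atom 10: N, bond orders sum to 3 (valence 3) → 0 H
  atom 11: C, bond orders sum to 4 (valence 4) → 0 H
  atom 12: O, bond orders sum to 2 (valence 2) → 0 H
  atom 13: O, bond orders sum to 2 (valence 2) → 0 H
  atom 14: C, bond orders sum to 1 (valence 4) → 3 H
Totals → C:9, H:8, I:1, N:1, O:3.

C9H8INO3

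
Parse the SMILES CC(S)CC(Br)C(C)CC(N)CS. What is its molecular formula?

Walk through each heavy atom and fill implicit hydrogens from standard valence (C 4, N 3, O 2, S 2, halogen 1):
  atom 1: C, bond orders sum to 1 (valence 4) → 3 H
  atom 2: C, bond orders sum to 3 (valence 4) → 1 H
  atom 3: S, bond orders sum to 1 (valence 2) → 1 H
  atom 4: C, bond orders sum to 2 (valence 4) → 2 H
  atom 5: C, bond orders sum to 3 (valence 4) → 1 H
  atom 6: Br (halogen, monovalent) → 0 H
  atom 7: C, bond orders sum to 3 (valence 4) → 1 H
  atom 8: C, bond orders sum to 1 (valence 4) → 3 H
  atom 9: C, bond orders sum to 2 (valence 4) → 2 H
  atom 10: C, bond orders sum to 3 (valence 4) → 1 H
  atom 11: N, bond orders sum to 1 (valence 3) → 2 H
  atom 12: C, bond orders sum to 2 (valence 4) → 2 H
  atom 13: S, bond orders sum to 1 (valence 2) → 1 H
Totals → C:9, H:20, Br:1, N:1, S:2.
In Hill order: C9H20BrNS2.

C9H20BrNS2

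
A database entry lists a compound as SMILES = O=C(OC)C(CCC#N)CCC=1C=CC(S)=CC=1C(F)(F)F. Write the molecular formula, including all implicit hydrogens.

Walk through each heavy atom and fill implicit hydrogens from standard valence (C 4, N 3, O 2, S 2, halogen 1):
  atom 1: O, bond orders sum to 2 (valence 2) → 0 H
  atom 2: C, bond orders sum to 4 (valence 4) → 0 H
  atom 3: O, bond orders sum to 2 (valence 2) → 0 H
  atom 4: C, bond orders sum to 1 (valence 4) → 3 H
  atom 5: C, bond orders sum to 3 (valence 4) → 1 H
  atom 6: C, bond orders sum to 2 (valence 4) → 2 H
  atom 7: C, bond orders sum to 2 (valence 4) → 2 H
  atom 8: C, bond orders sum to 4 (valence 4) → 0 H
  atom 9: N, bond orders sum to 3 (valence 3) → 0 H
  atom 10: C, bond orders sum to 2 (valence 4) → 2 H
  atom 11: C, bond orders sum to 2 (valence 4) → 2 H
  atom 12: C, bond orders sum to 4 (valence 4) → 0 H
  atom 13: C, bond orders sum to 3 (valence 4) → 1 H
  atom 14: C, bond orders sum to 3 (valence 4) → 1 H
  atom 15: C, bond orders sum to 4 (valence 4) → 0 H
  atom 16: S, bond orders sum to 1 (valence 2) → 1 H
  atom 17: C, bond orders sum to 3 (valence 4) → 1 H
  atom 18: C, bond orders sum to 4 (valence 4) → 0 H
  atom 19: C, bond orders sum to 4 (valence 4) → 0 H
  atom 20: F (halogen, monovalent) → 0 H
  atom 21: F (halogen, monovalent) → 0 H
  atom 22: F (halogen, monovalent) → 0 H
Totals → C:15, H:16, F:3, N:1, O:2, S:1.
In Hill order: C15H16F3NO2S.

C15H16F3NO2S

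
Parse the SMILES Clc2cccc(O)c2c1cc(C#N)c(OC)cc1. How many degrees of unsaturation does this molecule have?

Molecular formula: C14H10ClNO2.
DoU = (2C + 2 + N − H − X) / 2, where X is the halogen count and O/S are ignored.
    = (2·14 + 2 + 1 − 10 − 1) / 2 = 20 / 2 = 10.

10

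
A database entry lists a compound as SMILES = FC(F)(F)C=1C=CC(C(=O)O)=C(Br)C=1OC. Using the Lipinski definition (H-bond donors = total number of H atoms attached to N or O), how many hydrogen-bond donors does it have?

1

Donors: find every N or O and count the H atoms it carries.
  atom 10 (O): bond orders sum to 2 → 0 H
  atom 11 (O): bond orders sum to 1 → 1 H
  atom 15 (O): bond orders sum to 2 → 0 H
Lipinski HBD = 1.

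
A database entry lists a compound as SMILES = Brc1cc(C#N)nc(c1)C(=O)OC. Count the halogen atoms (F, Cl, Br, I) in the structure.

1

Halogen atoms appear at heavy-atom position 1 (1×Br).
Other groups present: 1 ester, 1 nitrile.
Halogen count: 1.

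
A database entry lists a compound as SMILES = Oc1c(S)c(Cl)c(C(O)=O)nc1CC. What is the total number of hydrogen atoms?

8

Walk through each heavy atom and fill implicit hydrogens from standard valence (C 4, N 3, O 2, S 2, halogen 1); for lowercase aromatic atoms, an aromatic c carries 1 H when it has two neighbours and 0 H with three, and aromatic n carries 0 H:
  atom 1: O, bond orders sum to 1 (valence 2) → 1 H
  atom 2: aromatic c, 3 neighbours → 0 H
  atom 3: aromatic c, 3 neighbours → 0 H
  atom 4: S, bond orders sum to 1 (valence 2) → 1 H
  atom 5: aromatic c, 3 neighbours → 0 H
  atom 6: Cl (halogen, monovalent) → 0 H
  atom 7: aromatic c, 3 neighbours → 0 H
  atom 8: C, bond orders sum to 4 (valence 4) → 0 H
  atom 9: O, bond orders sum to 1 (valence 2) → 1 H
  atom 10: O, bond orders sum to 2 (valence 2) → 0 H
  atom 11: aromatic n, 2 neighbours → 0 H
  atom 12: aromatic c, 3 neighbours → 0 H
  atom 13: C, bond orders sum to 2 (valence 4) → 2 H
  atom 14: C, bond orders sum to 1 (valence 4) → 3 H
Total hydrogens: 8.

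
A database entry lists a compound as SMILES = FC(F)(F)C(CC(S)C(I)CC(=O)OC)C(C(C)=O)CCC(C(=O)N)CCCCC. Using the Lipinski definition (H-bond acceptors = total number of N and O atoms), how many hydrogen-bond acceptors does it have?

5

N atoms: 1; O atoms: 4.
Lipinski HBA = 1 + 4 = 5.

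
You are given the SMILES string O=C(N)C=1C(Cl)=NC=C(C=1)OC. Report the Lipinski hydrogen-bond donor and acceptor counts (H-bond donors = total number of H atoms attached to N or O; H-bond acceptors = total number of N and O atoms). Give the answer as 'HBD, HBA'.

Donors: find every N or O and count the H atoms it carries.
  atom 1 (O): bond orders sum to 2 → 0 H
  atom 3 (N): bond orders sum to 1 → 2 H
  atom 7 (N): bond orders sum to 3 → 0 H
  atom 11 (O): bond orders sum to 2 → 0 H
Lipinski HBD = 2.
Acceptors: N atoms = 2, O atoms = 2 → HBA = 4.

2, 4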